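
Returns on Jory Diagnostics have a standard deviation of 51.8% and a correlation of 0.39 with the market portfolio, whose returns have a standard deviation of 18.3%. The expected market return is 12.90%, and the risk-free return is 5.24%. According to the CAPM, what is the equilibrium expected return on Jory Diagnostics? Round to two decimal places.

13.70%

β = ρ × σ_i / σ_m = 0.39 × 51.8% / 18.3% = 1.1039
MRP = 12.90% − 5.24% = 7.66%
E(R) = 5.24% + 1.1039 × 7.66% = 13.70%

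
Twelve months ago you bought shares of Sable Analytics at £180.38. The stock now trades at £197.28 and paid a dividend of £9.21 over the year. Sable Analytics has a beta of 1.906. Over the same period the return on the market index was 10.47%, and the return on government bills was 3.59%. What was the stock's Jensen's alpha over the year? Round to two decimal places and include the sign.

-2.23%

Realised HPR = (P1 + D1 − P0) / P0 = (197.28 + 9.21 − 180.38) / 180.38 = 26.11 / 180.38 = 14.4750%
MRP = 10.47% − 3.59% = 6.88%
CAPM required = R_f + β·MRP = 3.59% + 1.906 × 6.88% = 16.70328%
α = realised − required = 14.4750% − 16.70328% = -2.23%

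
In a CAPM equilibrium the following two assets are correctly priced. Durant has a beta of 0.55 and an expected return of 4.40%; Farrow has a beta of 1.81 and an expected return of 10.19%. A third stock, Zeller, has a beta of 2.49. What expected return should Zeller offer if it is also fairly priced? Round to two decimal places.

MRP (SML slope) = (10.19% − 4.40%) / (1.81 − 0.55) = 5.79% / 1.26 = 4.5952%
R_f (intercept) = 4.40% − 0.55 × 4.5952% = 1.8726%
E(R_Zeller) = R_f + β × MRP = 1.8726% + 2.49 × 4.5952% = 13.31%

13.31%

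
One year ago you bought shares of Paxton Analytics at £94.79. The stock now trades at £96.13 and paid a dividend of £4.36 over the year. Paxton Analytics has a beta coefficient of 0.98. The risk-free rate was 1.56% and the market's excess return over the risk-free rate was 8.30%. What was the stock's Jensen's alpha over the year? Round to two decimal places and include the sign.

-3.68%

Realised HPR = (P1 + D1 − P0) / P0 = (96.13 + 4.36 − 94.79) / 94.79 = 5.70 / 94.79 = 6.0133%
CAPM required = R_f + β·MRP = 1.56% + 0.98 × 8.30% = 9.6940%
α = realised − required = 6.0133% − 9.6940% = -3.68%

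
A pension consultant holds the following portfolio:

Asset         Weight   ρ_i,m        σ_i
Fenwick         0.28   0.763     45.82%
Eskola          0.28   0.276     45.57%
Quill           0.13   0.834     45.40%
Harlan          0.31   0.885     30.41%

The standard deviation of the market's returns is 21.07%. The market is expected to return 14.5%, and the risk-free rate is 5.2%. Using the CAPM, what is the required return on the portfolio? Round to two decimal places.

β_Fenwick = 0.763 × 45.82% / 21.07% = 1.6593
β_Eskola = 0.276 × 45.57% / 21.07% = 0.5969
β_Quill = 0.834 × 45.40% / 21.07% = 1.7970
β_Harlan = 0.885 × 30.41% / 21.07% = 1.2773
β_P = Σ w_i β_i = 0.28×1.6593 + 0.28×0.5969 + 0.13×1.7970 + 0.31×1.2773 = 1.2613
MRP = 14.5% − 5.2% = 9.30%
E(R_P) = R_f + β_P × MRP = 5.2% + 1.2613 × 9.3% = 16.93%

16.93%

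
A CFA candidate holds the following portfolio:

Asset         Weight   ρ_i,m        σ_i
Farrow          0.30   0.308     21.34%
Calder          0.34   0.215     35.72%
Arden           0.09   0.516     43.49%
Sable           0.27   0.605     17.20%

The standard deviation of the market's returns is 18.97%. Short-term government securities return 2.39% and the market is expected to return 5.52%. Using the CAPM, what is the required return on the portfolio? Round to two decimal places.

β_Farrow = 0.308 × 21.34% / 18.97% = 0.3465
β_Calder = 0.215 × 35.72% / 18.97% = 0.4048
β_Arden = 0.516 × 43.49% / 18.97% = 1.1830
β_Sable = 0.605 × 17.20% / 18.97% = 0.5486
β_P = Σ w_i β_i = 0.30×0.3465 + 0.34×0.4048 + 0.09×1.1830 + 0.27×0.5486 = 0.4962
MRP = 5.52% − 2.39% = 3.13%
E(R_P) = R_f + β_P × MRP = 2.39% + 0.4962 × 3.13% = 3.94%

3.94%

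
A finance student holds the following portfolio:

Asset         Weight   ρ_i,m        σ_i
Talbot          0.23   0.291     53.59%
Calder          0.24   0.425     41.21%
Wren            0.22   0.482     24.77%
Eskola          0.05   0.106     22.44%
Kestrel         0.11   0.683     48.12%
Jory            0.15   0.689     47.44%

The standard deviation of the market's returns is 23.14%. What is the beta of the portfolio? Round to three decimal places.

0.823

β_Talbot = 0.291 × 53.59% / 23.14% = 0.6739
β_Calder = 0.425 × 41.21% / 23.14% = 0.7569
β_Wren = 0.482 × 24.77% / 23.14% = 0.5160
β_Eskola = 0.106 × 22.44% / 23.14% = 0.1028
β_Kestrel = 0.683 × 48.12% / 23.14% = 1.4203
β_Jory = 0.689 × 47.44% / 23.14% = 1.4125
β_P = Σ w_i β_i = 0.23×0.6739 + 0.24×0.7569 + 0.22×0.5160 + 0.05×0.1028 + 0.11×1.4203 + 0.15×1.4125 = 0.8234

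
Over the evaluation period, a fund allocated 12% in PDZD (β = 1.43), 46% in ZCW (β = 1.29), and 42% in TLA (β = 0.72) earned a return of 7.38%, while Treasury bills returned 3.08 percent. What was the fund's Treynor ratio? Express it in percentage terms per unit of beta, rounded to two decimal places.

β_P = 0.12×1.43 + 0.46×1.29 + 0.42×0.72 = 1.0674
Treynor = (R_P − R_f) / β_P = (7.38% − 3.08%) / 1.0674 = 4.30% / 1.0674 = 4.03%

4.03%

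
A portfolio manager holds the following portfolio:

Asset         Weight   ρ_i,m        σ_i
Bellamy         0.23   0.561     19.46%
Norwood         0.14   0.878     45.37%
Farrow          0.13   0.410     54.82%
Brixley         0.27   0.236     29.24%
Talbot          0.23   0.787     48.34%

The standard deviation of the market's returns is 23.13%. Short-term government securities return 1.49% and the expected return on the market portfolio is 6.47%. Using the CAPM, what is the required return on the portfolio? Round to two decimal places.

β_Bellamy = 0.561 × 19.46% / 23.13% = 0.4720
β_Norwood = 0.878 × 45.37% / 23.13% = 1.7222
β_Farrow = 0.410 × 54.82% / 23.13% = 0.9717
β_Brixley = 0.236 × 29.24% / 23.13% = 0.2983
β_Talbot = 0.787 × 48.34% / 23.13% = 1.6448
β_P = Σ w_i β_i = 0.23×0.4720 + 0.14×1.7222 + 0.13×0.9717 + 0.27×0.2983 + 0.23×1.6448 = 0.9348
MRP = 6.47% − 1.49% = 4.98%
E(R_P) = R_f + β_P × MRP = 1.49% + 0.9348 × 4.98% = 6.15%

6.15%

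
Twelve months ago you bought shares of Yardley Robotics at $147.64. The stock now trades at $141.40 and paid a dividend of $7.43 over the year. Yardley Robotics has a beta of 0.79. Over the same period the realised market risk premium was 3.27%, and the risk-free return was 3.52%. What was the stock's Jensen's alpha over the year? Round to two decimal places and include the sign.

Realised HPR = (P1 + D1 − P0) / P0 = (141.40 + 7.43 − 147.64) / 147.64 = 1.19 / 147.64 = 0.8060%
CAPM required = R_f + β·MRP = 3.52% + 0.79 × 3.27% = 6.1033%
α = realised − required = 0.8060% − 6.1033% = -5.30%

-5.30%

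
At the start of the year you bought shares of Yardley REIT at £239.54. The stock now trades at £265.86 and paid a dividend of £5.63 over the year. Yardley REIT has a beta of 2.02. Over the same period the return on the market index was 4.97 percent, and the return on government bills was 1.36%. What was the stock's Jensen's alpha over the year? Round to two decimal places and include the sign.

+4.69%

Realised HPR = (P1 + D1 − P0) / P0 = (265.86 + 5.63 − 239.54) / 239.54 = 31.95 / 239.54 = 13.3381%
MRP = 4.97% − 1.36% = 3.61%
CAPM required = R_f + β·MRP = 1.36% + 2.02 × 3.61% = 8.6522%
α = realised − required = 13.3381% − 8.6522% = +4.69%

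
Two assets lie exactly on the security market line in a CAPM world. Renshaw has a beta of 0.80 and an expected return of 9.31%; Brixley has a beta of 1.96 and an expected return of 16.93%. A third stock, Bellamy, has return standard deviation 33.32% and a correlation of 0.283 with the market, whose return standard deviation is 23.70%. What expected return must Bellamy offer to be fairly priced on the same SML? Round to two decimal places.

MRP = (16.93% − 9.31%) / (1.96 − 0.80) = 6.5690%
R_f = 9.31% − 0.80 × 6.5690% = 4.0548%
β_Bellamy = ρ·σ_i/σ_m = 0.283 × 33.32 / 23.70 = 0.3979
E(R_Bellamy) = R_f + β × MRP = 4.0548% + 0.3979 × 6.5690% = 6.67%

6.67%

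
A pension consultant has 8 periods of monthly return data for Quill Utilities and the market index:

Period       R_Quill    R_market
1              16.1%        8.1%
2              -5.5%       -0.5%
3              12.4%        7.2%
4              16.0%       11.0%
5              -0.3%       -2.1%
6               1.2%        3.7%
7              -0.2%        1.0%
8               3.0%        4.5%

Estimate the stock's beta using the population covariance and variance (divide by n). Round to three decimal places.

Mean R_i = (16.1 − 5.5 + 12.4 + 16.0 − 0.3 + 1.2 − 0.2 + 3.0) / 8 = 5.3375%
Mean R_m = (8.1 − 0.5 + 7.2 + 11.0 − 2.1 + 3.7 + 1.0 + 4.5) / 8 = 4.1125%
Σ(R_i − R̄_i)(R_m − R̄_m) = 241.2063  ⇒  Cov = 241.2063 / 8 = 30.1508
Σ(R_m − R̄_m)² = 142.7488  ⇒  Var(R_m) = 142.7488 / 8 = 17.8436
β = Cov / Var(R_m) = 30.1508 / 17.8436 = 1.6897

1.690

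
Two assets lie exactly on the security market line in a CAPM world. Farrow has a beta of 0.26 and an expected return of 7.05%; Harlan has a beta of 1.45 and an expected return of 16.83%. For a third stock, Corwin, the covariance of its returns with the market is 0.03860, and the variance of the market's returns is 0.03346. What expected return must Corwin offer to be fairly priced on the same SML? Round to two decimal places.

MRP = (16.83% − 7.05%) / (1.45 − 0.26) = 8.2185%
R_f = 7.05% − 0.26 × 8.2185% = 4.9132%
β_Corwin = Cov / Var(R_m) = 0.03860 / 0.03346 = 1.1536
E(R_Corwin) = R_f + β × MRP = 4.9132% + 1.1536 × 8.2185% = 14.39%

14.39%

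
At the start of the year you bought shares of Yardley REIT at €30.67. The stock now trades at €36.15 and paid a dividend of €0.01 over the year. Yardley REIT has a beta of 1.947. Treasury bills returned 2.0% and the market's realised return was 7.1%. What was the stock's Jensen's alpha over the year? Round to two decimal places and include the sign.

+5.97%

Realised HPR = (P1 + D1 − P0) / P0 = (36.15 + 0.01 − 30.67) / 30.67 = 5.49 / 30.67 = 17.9002%
MRP = 7.1% − 2.0% = 5.10%
CAPM required = R_f + β·MRP = 2.0% + 1.947 × 5.1% = 11.9297%
α = realised − required = 17.9002% − 11.9297% = +5.97%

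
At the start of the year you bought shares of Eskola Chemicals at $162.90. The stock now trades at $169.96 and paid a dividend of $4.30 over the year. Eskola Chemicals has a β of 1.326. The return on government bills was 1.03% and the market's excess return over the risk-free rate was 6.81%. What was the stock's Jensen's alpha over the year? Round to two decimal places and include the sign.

Realised HPR = (P1 + D1 − P0) / P0 = (169.96 + 4.30 − 162.90) / 162.90 = 11.36 / 162.90 = 6.9736%
CAPM required = R_f + β·MRP = 1.03% + 1.326 × 6.81% = 10.06006%
α = realised − required = 6.9736% − 10.06006% = -3.09%

-3.09%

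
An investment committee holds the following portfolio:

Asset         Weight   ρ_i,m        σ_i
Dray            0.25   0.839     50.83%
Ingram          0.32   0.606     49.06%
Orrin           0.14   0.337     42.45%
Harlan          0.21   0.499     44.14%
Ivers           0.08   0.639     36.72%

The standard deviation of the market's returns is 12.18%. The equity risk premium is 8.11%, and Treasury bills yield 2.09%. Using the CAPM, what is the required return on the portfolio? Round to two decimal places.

21.19%

β_Dray = 0.839 × 50.83% / 12.18% = 3.5013
β_Ingram = 0.606 × 49.06% / 12.18% = 2.4409
β_Orrin = 0.337 × 42.45% / 12.18% = 1.1745
β_Harlan = 0.499 × 44.14% / 12.18% = 1.8084
β_Ivers = 0.639 × 36.72% / 12.18% = 1.9264
β_P = Σ w_i β_i = 0.25×3.5013 + 0.32×2.4409 + 0.14×1.1745 + 0.21×1.8084 + 0.08×1.9264 = 2.3547
E(R_P) = R_f + β_P × MRP = 2.09% + 2.3547 × 8.11% = 21.19%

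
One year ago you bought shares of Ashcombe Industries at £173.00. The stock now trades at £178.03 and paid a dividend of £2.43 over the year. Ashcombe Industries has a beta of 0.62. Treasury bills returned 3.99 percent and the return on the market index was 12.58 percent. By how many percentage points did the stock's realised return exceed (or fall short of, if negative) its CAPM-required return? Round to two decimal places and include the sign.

Realised HPR = (P1 + D1 − P0) / P0 = (178.03 + 2.43 − 173.00) / 173.00 = 7.46 / 173.00 = 4.3121%
MRP = 12.58% − 3.99% = 8.59%
CAPM required = R_f + β·MRP = 3.99% + 0.62 × 8.59% = 9.3158%
α = realised − required = 4.3121% − 9.3158% = -5.00%

-5.00%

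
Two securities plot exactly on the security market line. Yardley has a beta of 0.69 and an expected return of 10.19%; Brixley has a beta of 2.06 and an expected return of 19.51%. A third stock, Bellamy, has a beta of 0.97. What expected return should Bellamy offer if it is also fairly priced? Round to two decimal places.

MRP (SML slope) = (19.51% − 10.19%) / (2.06 − 0.69) = 9.32% / 1.37 = 6.8029%
R_f (intercept) = 10.19% − 0.69 × 6.8029% = 5.4960%
E(R_Bellamy) = R_f + β × MRP = 5.4960% + 0.97 × 6.8029% = 12.09%

12.09%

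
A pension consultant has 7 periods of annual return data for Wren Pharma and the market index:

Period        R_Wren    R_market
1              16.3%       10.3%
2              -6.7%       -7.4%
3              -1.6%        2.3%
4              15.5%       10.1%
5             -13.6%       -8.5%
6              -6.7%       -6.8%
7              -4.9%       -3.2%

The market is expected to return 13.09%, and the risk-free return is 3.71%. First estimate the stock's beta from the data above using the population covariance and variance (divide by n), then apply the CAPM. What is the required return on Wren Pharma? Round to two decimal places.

Mean R_i = (16.3 − 6.7 − 1.6 + 15.5 − 13.6 − 6.7 − 4.9) / 7 = -0.2429%
Mean R_m = (10.3 − 7.4 + 2.3 + 10.1 − 8.5 − 6.8 − 3.2) / 7 = -0.4571%
Σ(R_i − R̄_i)(R_m − R̄_m) = 546.4029  ⇒  Cov = 546.4029 / 7 = 78.0576
Σ(R_m − R̄_m)² = 395.4171  ⇒  Var(R_m) = 395.4171 / 7 = 56.4882
β = Cov / Var(R_m) = 78.0576 / 56.4882 = 1.3818
MRP = 13.09% − 3.71% = 9.38%
E(R) = R_f + β × MRP = 3.71% + 1.3818 × 9.38% = 16.67%

16.67%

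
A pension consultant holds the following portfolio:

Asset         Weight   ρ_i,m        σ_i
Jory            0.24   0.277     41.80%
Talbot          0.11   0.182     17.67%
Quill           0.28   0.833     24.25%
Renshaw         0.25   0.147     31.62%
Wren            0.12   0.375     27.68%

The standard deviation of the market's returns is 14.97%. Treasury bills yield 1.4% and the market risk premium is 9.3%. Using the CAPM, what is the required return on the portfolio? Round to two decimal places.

β_Jory = 0.277 × 41.80% / 14.97% = 0.7735
β_Talbot = 0.182 × 17.67% / 14.97% = 0.2148
β_Quill = 0.833 × 24.25% / 14.97% = 1.3494
β_Renshaw = 0.147 × 31.62% / 14.97% = 0.3105
β_Wren = 0.375 × 27.68% / 14.97% = 0.6934
β_P = Σ w_i β_i = 0.24×0.7735 + 0.11×0.2148 + 0.28×1.3494 + 0.25×0.3105 + 0.12×0.6934 = 0.7479
E(R_P) = R_f + β_P × MRP = 1.4% + 0.7479 × 9.3% = 8.36%

8.36%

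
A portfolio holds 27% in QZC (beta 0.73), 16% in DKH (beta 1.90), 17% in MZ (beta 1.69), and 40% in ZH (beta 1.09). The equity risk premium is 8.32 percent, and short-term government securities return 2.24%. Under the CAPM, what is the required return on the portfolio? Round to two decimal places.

β_P = Σ w_i β_i = 0.27×0.73 + 0.16×1.90 + 0.17×1.69 + 0.40×1.09 = 1.2244
E(R_P) = R_f + β_P × MRP = 2.24% + 1.2244 × 8.32% = 12.43%

12.43%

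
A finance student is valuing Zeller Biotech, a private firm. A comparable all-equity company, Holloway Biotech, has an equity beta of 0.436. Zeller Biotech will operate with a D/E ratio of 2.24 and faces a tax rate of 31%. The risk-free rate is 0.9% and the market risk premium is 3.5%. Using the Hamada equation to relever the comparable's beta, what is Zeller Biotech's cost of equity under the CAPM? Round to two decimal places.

4.78%

β_L = β_U × [1 + (1 − t)(D/E)] = 0.436 × [1 + (1 − 0.31) × 2.24]
    = 0.436 × [1 + 0.69 × 2.24] = 0.436 × 2.5456 = 1.1099
E(R) = R_f + β_L × MRP = 0.9% + 1.1099 × 3.5% = 4.78%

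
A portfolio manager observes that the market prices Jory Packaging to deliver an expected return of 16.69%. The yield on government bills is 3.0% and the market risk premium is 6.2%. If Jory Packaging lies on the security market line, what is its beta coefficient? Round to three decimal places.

β = (E(R) − R_f) / MRP = (16.69% − 3.0%) / 6.2% = 13.69% / 6.2% = 2.208

2.208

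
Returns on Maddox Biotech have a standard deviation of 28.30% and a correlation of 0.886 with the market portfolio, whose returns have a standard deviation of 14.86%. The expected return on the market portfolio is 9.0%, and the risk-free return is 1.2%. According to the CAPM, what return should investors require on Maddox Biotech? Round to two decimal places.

14.36%

β = ρ × σ_i / σ_m = 0.886 × 28.30% / 14.86% = 1.6873
MRP = 9.0% − 1.2% = 7.80%
E(R) = 1.2% + 1.6873 × 7.8% = 14.36%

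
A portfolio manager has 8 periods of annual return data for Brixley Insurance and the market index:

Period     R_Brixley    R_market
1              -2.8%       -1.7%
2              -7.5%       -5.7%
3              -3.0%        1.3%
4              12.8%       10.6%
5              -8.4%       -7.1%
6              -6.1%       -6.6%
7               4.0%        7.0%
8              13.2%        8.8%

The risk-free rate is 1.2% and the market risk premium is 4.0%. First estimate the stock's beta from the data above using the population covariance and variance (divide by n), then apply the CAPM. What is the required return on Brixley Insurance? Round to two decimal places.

Mean R_i = (-2.8 − 7.5 − 3.0 + 12.8 − 8.4 − 6.1 + 4.0 + 13.2) / 8 = 0.2750%
Mean R_m = (-1.7 − 5.7 + 1.3 + 10.6 − 7.1 − 6.6 + 7.0 + 8.8) / 8 = 0.8250%
Σ(R_i − R̄_i)(R_m − R̄_m) = 421.5350  ⇒  Cov = 421.5350 / 8 = 52.6919
Σ(R_m − R̄_m)² = 364.3950  ⇒  Var(R_m) = 364.3950 / 8 = 45.5494
β = Cov / Var(R_m) = 52.6919 / 45.5494 = 1.1568
E(R) = R_f + β × MRP = 1.2% + 1.1568 × 4.0% = 5.83%

5.83%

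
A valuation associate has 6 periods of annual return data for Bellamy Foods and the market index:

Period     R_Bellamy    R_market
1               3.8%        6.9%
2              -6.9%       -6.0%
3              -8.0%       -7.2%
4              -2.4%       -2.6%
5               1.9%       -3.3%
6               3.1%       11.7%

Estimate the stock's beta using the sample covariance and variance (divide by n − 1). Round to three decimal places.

Mean R_i = (3.8 − 6.9 − 8.0 − 2.4 + 1.9 + 3.1) / 6 = -1.4167%
Mean R_m = (6.9 − 6.0 − 7.2 − 2.6 − 3.3 + 11.7) / 6 = -0.0833%
Σ(R_i − R̄_i)(R_m − R̄_m) = 160.7517  ⇒  Cov = 160.7517 / 5 = 32.1503
Σ(R_m − R̄_m)² = 289.9483  ⇒  Var(R_m) = 289.9483 / 5 = 57.9897
β = Cov / Var(R_m) = 32.1503 / 57.9897 = 0.5544

0.554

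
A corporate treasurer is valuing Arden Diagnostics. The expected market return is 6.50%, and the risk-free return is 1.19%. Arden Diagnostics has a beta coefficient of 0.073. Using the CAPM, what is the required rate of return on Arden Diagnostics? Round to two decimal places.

Market risk premium = E(R_m) − R_f = 6.50% − 1.19% = 5.31%
E(R) = R_f + β × MRP = 1.19% + 0.073 × 5.31% = 1.58%

1.58%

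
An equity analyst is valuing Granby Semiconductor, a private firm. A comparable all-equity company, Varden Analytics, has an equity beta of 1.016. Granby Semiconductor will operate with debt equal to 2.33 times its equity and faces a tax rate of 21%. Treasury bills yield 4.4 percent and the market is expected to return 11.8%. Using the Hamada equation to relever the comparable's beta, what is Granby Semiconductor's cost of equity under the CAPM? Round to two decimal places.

β_L = β_U × [1 + (1 − t)(D/E)] = 1.016 × [1 + (1 − 0.21) × 2.33]
    = 1.016 × [1 + 0.79 × 2.33] = 1.016 × 2.8407 = 2.8862
MRP = 11.8% − 4.4% = 7.40%
E(R) = R_f + β_L × MRP = 4.4% + 2.8862 × 7.4% = 25.76%

25.76%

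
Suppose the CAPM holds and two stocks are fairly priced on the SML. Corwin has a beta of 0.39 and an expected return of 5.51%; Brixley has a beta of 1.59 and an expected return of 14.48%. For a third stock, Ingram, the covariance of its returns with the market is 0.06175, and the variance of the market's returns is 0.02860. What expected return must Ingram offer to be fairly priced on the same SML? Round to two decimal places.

18.73%

MRP = (14.48% − 5.51%) / (1.59 − 0.39) = 7.4750%
R_f = 5.51% − 0.39 × 7.4750% = 2.5948%
β_Ingram = Cov / Var(R_m) = 0.06175 / 0.02860 = 2.1591
E(R_Ingram) = R_f + β × MRP = 2.5948% + 2.1591 × 7.4750% = 18.73%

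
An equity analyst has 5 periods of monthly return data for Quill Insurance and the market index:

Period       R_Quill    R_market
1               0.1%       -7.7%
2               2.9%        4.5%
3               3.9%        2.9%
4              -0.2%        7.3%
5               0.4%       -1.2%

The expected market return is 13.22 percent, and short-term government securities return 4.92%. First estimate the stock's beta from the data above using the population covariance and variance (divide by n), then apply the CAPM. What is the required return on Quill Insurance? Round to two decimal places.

Mean R_i = (0.1 + 2.9 + 3.9 − 0.2 + 0.4) / 5 = 1.4200%
Mean R_m = (-7.7 + 4.5 + 2.9 + 7.3 − 1.2) / 5 = 1.1600%
Σ(R_i − R̄_i)(R_m − R̄_m) = 13.4140  ⇒  Cov = 13.4140 / 5 = 2.6828
Σ(R_m − R̄_m)² = 135.9520  ⇒  Var(R_m) = 135.9520 / 5 = 27.1904
β = Cov / Var(R_m) = 2.6828 / 27.1904 = 0.0987
MRP = 13.22% − 4.92% = 8.30%
E(R) = R_f + β × MRP = 4.92% + 0.0987 × 8.30% = 5.74%

5.74%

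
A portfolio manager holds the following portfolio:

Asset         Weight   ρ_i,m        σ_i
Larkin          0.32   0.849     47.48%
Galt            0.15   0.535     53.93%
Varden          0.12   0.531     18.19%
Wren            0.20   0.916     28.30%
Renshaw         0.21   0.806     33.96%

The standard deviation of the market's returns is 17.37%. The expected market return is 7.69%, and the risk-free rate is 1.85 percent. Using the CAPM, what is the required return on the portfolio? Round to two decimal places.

β_Larkin = 0.849 × 47.48% / 17.37% = 2.3207
β_Galt = 0.535 × 53.93% / 17.37% = 1.6611
β_Varden = 0.531 × 18.19% / 17.37% = 0.5561
β_Wren = 0.916 × 28.30% / 17.37% = 1.4924
β_Renshaw = 0.806 × 33.96% / 17.37% = 1.5758
β_P = Σ w_i β_i = 0.32×2.3207 + 0.15×1.6611 + 0.12×0.5561 + 0.20×1.4924 + 0.21×1.5758 = 1.6879
MRP = 7.69% − 1.85% = 5.84%
E(R_P) = R_f + β_P × MRP = 1.85% + 1.6879 × 5.84% = 11.71%

11.71%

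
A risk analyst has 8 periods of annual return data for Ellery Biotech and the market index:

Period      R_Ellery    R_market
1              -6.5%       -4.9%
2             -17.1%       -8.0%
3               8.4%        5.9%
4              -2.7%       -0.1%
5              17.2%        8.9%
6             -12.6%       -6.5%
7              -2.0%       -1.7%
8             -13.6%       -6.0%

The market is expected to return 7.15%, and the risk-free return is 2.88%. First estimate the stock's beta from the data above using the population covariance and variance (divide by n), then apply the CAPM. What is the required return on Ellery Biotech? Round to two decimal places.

Mean R_i = (-6.5 − 17.1 + 8.4 − 2.7 + 17.2 − 12.6 − 2.0 − 13.6) / 8 = -3.6125%
Mean R_m = (-4.9 − 8.0 + 5.9 − 0.1 + 8.9 − 6.5 − 1.7 − 6.0) / 8 = -1.5500%
Σ(R_i − R̄_i)(R_m − R̄_m) = 493.6650  ⇒  Cov = 493.6650 / 8 = 61.7081
Σ(R_m − R̄_m)² = 263.9600  ⇒  Var(R_m) = 263.9600 / 8 = 32.9950
β = Cov / Var(R_m) = 61.7081 / 32.9950 = 1.8702
MRP = 7.15% − 2.88% = 4.27%
E(R) = R_f + β × MRP = 2.88% + 1.8702 × 4.27% = 10.87%

10.87%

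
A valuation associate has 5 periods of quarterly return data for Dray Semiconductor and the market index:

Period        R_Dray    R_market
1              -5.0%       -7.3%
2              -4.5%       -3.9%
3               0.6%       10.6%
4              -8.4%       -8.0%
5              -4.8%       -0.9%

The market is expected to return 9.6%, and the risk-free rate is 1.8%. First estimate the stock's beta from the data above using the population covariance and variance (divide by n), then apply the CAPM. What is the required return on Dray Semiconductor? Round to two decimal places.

4.88%

Mean R_i = (-5.0 − 4.5 + 0.6 − 8.4 − 4.8) / 5 = -4.4200%
Mean R_m = (-7.3 − 3.9 + 10.6 − 8.0 − 0.9) / 5 = -1.9000%
Σ(R_i − R̄_i)(R_m − R̄_m) = 89.9400  ⇒  Cov = 89.9400 / 5 = 17.9880
Σ(R_m − R̄_m)² = 227.6200  ⇒  Var(R_m) = 227.6200 / 5 = 45.5240
β = Cov / Var(R_m) = 17.9880 / 45.5240 = 0.3951
MRP = 9.6% − 1.8% = 7.80%
E(R) = R_f + β × MRP = 1.8% + 0.3951 × 7.8% = 4.88%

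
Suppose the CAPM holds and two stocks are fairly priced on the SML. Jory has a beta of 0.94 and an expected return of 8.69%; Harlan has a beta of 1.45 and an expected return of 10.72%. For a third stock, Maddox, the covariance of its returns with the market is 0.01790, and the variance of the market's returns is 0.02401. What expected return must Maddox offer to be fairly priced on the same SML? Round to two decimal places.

MRP = (10.72% − 8.69%) / (1.45 − 0.94) = 3.9804%
R_f = 8.69% − 0.94 × 3.9804% = 4.9484%
β_Maddox = Cov / Var(R_m) = 0.01790 / 0.02401 = 0.7455
E(R_Maddox) = R_f + β × MRP = 4.9484% + 0.7455 × 3.9804% = 7.92%

7.92%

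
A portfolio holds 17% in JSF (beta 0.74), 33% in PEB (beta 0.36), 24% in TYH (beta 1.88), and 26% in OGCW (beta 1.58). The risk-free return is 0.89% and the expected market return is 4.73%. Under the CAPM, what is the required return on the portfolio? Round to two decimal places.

β_P = Σ w_i β_i = 0.17×0.74 + 0.33×0.36 + 0.24×1.88 + 0.26×1.58 = 1.1066
MRP = 4.73% − 0.89% = 3.84%
E(R_P) = R_f + β_P × MRP = 0.89% + 1.1066 × 3.84% = 5.14%

5.14%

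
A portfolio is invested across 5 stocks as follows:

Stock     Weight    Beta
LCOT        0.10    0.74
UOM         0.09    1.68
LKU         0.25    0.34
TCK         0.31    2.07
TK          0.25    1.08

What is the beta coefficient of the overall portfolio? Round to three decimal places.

β_P = Σ w_i β_i = 0.10×0.74 + 0.09×1.68 + 0.25×0.34 + 0.31×2.07 + 0.25×1.08 = 1.2219

1.222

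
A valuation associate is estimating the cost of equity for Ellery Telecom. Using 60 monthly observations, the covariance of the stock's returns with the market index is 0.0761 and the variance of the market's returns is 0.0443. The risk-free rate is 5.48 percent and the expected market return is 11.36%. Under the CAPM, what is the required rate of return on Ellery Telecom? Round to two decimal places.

β = Cov(R_i, R_m) / Var(R_m) = 0.0761 / 0.0443 = 1.7178
MRP = 11.36% − 5.48% = 5.88%
E(R) = R_f + β × MRP = 5.48% + 1.7178 × 5.88% = 15.58%

15.58%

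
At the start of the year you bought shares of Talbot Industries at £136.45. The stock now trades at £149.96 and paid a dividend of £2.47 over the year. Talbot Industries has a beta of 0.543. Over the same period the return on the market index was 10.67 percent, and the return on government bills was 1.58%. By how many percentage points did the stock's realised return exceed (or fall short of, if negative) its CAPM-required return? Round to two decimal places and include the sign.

+5.20%

Realised HPR = (P1 + D1 − P0) / P0 = (149.96 + 2.47 − 136.45) / 136.45 = 15.98 / 136.45 = 11.7112%
MRP = 10.67% − 1.58% = 9.09%
CAPM required = R_f + β·MRP = 1.58% + 0.543 × 9.09% = 6.51587%
α = realised − required = 11.7112% − 6.51587% = +5.20%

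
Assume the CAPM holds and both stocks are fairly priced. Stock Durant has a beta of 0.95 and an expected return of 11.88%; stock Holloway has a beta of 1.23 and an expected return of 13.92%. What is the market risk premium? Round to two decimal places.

Both satisfy E(R) = R_f + β·MRP, so the slope of the SML is
MRP = (13.92% − 11.88%) / (1.23 − 0.95) = 2.04% / 0.28 = 7.2857%

7.29%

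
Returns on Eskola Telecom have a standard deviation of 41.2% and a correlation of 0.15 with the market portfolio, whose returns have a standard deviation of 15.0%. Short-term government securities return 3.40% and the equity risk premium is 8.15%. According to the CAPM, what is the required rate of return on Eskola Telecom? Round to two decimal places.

6.76%

β = ρ × σ_i / σ_m = 0.15 × 41.2% / 15.0% = 0.4120
E(R) = 3.40% + 0.4120 × 8.15% = 6.76%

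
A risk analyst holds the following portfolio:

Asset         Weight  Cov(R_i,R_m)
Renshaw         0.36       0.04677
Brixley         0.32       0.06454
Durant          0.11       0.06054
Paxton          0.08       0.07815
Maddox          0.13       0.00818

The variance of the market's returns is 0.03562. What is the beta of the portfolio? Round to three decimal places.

1.445

β_Renshaw = 0.04677 / 0.03562 = 1.3130
β_Brixley = 0.06454 / 0.03562 = 1.8119
β_Durant = 0.06054 / 0.03562 = 1.6996
β_Paxton = 0.07815 / 0.03562 = 2.1940
β_Maddox = 0.00818 / 0.03562 = 0.2296
β_P = Σ w_i β_i = 0.36×1.3130 + 0.32×1.8119 + 0.11×1.6996 + 0.08×2.1940 + 0.13×0.2296 = 1.4448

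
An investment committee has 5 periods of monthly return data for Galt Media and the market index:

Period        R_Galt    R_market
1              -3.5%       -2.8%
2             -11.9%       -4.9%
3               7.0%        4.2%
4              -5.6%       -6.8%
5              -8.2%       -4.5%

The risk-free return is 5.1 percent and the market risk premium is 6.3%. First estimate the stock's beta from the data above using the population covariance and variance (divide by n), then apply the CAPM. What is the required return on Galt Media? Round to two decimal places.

Mean R_i = (-3.5 − 11.9 + 7.0 − 5.6 − 8.2) / 5 = -4.4400%
Mean R_m = (-2.8 − 4.9 + 4.2 − 6.8 − 4.5) / 5 = -2.9600%
Σ(R_i − R̄_i)(R_m − R̄_m) = 106.7780  ⇒  Cov = 106.7780 / 5 = 21.3556
Σ(R_m − R̄_m)² = 72.1720  ⇒  Var(R_m) = 72.1720 / 5 = 14.4344
β = Cov / Var(R_m) = 21.3556 / 14.4344 = 1.4795
E(R) = R_f + β × MRP = 5.1% + 1.4795 × 6.3% = 14.42%

14.42%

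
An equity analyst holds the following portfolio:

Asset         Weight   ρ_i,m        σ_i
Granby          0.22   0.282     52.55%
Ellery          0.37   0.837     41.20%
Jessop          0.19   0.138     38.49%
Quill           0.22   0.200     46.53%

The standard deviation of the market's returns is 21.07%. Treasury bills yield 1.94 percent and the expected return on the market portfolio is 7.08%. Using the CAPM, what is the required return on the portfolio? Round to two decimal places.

6.59%

β_Granby = 0.282 × 52.55% / 21.07% = 0.7033
β_Ellery = 0.837 × 41.20% / 21.07% = 1.6367
β_Jessop = 0.138 × 38.49% / 21.07% = 0.2521
β_Quill = 0.200 × 46.53% / 21.07% = 0.4417
β_P = Σ w_i β_i = 0.22×0.7033 + 0.37×1.6367 + 0.19×0.2521 + 0.22×0.4417 = 0.9054
MRP = 7.08% − 1.94% = 5.14%
E(R_P) = R_f + β_P × MRP = 1.94% + 0.9054 × 5.14% = 6.59%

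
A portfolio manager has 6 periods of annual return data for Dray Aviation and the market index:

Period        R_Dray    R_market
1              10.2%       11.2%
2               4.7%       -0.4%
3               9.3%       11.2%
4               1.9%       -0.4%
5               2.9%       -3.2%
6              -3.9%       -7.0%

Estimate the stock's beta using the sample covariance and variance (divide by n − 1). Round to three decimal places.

Mean R_i = (10.2 + 4.7 + 9.3 + 1.9 + 2.9 − 3.9) / 6 = 4.1833%
Mean R_m = (11.2 − 0.4 + 11.2 − 0.4 − 3.2 − 7.0) / 6 = 1.9000%
Σ(R_i − R̄_i)(R_m − R̄_m) = 186.0900  ⇒  Cov = 186.0900 / 5 = 37.2180
Σ(R_m − R̄_m)² = 288.7800  ⇒  Var(R_m) = 288.7800 / 5 = 57.7560
β = Cov / Var(R_m) = 37.2180 / 57.7560 = 0.6444

0.644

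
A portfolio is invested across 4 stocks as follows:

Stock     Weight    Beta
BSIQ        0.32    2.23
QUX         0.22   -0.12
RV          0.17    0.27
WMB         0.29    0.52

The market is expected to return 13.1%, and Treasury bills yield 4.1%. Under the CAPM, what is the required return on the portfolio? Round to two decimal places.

12.06%

β_P = Σ w_i β_i = 0.32×2.23 + 0.22×-0.12 + 0.17×0.27 + 0.29×0.52 = 0.8839
MRP = 13.1% − 4.1% = 9.00%
E(R_P) = R_f + β_P × MRP = 4.1% + 0.8839 × 9.0% = 12.06%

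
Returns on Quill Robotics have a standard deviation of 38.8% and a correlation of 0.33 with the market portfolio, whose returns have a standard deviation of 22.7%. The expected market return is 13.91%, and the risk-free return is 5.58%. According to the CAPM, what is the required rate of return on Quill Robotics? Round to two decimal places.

10.28%

β = ρ × σ_i / σ_m = 0.33 × 38.8% / 22.7% = 0.5641
MRP = 13.91% − 5.58% = 8.33%
E(R) = 5.58% + 0.5641 × 8.33% = 10.28%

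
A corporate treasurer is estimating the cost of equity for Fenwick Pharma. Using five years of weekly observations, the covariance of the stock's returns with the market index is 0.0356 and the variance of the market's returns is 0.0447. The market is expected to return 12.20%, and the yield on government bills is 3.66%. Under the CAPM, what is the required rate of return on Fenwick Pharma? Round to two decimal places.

β = Cov(R_i, R_m) / Var(R_m) = 0.0356 / 0.0447 = 0.7964
MRP = 12.20% − 3.66% = 8.54%
E(R) = R_f + β × MRP = 3.66% + 0.7964 × 8.54% = 10.46%

10.46%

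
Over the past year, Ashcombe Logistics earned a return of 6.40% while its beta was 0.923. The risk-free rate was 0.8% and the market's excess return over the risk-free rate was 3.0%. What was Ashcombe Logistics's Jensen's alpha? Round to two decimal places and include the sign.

CAPM benchmark = R_f + β(R_m − R_f) = 0.8% + 0.923 × 3.0% = 3.5690%
α = actual − benchmark = 6.40% − 3.5690% = +2.83%

+2.83%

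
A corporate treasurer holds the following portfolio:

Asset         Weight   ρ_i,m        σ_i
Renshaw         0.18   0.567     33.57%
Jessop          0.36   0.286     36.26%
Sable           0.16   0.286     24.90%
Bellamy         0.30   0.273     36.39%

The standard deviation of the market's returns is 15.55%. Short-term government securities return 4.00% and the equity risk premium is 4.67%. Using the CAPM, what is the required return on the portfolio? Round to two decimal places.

7.39%

β_Renshaw = 0.567 × 33.57% / 15.55% = 1.2241
β_Jessop = 0.286 × 36.26% / 15.55% = 0.6669
β_Sable = 0.286 × 24.90% / 15.55% = 0.4580
β_Bellamy = 0.273 × 36.39% / 15.55% = 0.6389
β_P = Σ w_i β_i = 0.18×1.2241 + 0.36×0.6669 + 0.16×0.4580 + 0.30×0.6389 = 0.7254
E(R_P) = R_f + β_P × MRP = 4.00% + 0.7254 × 4.67% = 7.39%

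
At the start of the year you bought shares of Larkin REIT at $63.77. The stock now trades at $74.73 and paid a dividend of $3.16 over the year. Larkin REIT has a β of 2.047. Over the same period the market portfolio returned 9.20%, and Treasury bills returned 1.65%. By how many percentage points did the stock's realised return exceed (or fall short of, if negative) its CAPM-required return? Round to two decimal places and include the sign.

Realised HPR = (P1 + D1 − P0) / P0 = (74.73 + 3.16 − 63.77) / 63.77 = 14.12 / 63.77 = 22.1421%
MRP = 9.20% − 1.65% = 7.55%
CAPM required = R_f + β·MRP = 1.65% + 2.047 × 7.55% = 17.10485%
α = realised − required = 22.1421% − 17.10485% = +5.04%

+5.04%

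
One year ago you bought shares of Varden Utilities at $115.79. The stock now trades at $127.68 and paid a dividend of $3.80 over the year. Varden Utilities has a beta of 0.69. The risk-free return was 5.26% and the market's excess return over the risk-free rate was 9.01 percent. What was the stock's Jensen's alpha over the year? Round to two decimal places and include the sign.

+2.07%

Realised HPR = (P1 + D1 − P0) / P0 = (127.68 + 3.80 − 115.79) / 115.79 = 15.69 / 115.79 = 13.5504%
CAPM required = R_f + β·MRP = 5.26% + 0.69 × 9.01% = 11.4769%
α = realised − required = 13.5504% − 11.4769% = +2.07%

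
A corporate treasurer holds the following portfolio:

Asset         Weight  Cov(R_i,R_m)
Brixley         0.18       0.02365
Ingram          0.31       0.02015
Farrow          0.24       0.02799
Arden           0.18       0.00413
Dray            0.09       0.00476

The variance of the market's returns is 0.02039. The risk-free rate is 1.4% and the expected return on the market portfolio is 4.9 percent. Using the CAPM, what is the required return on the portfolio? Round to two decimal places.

β_Brixley = 0.02365 / 0.02039 = 1.1599
β_Ingram = 0.02015 / 0.02039 = 0.9882
β_Farrow = 0.02799 / 0.02039 = 1.3727
β_Arden = 0.00413 / 0.02039 = 0.2026
β_Dray = 0.00476 / 0.02039 = 0.2334
β_P = Σ w_i β_i = 0.18×1.1599 + 0.31×0.9882 + 0.24×1.3727 + 0.18×0.2026 + 0.09×0.2334 = 0.9020
MRP = 4.9% − 1.4% = 3.50%
E(R_P) = R_f + β_P × MRP = 1.4% + 0.9020 × 3.5% = 4.56%

4.56%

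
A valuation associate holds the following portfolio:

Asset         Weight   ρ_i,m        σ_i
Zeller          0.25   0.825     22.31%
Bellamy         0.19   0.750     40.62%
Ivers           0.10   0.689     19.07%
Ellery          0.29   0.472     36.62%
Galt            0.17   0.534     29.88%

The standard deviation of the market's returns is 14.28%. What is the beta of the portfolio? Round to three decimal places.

1.361

β_Zeller = 0.825 × 22.31% / 14.28% = 1.2889
β_Bellamy = 0.750 × 40.62% / 14.28% = 2.1334
β_Ivers = 0.689 × 19.07% / 14.28% = 0.9201
β_Ellery = 0.472 × 36.62% / 14.28% = 1.2104
β_Galt = 0.534 × 29.88% / 14.28% = 1.1174
β_P = Σ w_i β_i = 0.25×1.2889 + 0.19×2.1334 + 0.10×0.9201 + 0.29×1.2104 + 0.17×1.1174 = 1.3606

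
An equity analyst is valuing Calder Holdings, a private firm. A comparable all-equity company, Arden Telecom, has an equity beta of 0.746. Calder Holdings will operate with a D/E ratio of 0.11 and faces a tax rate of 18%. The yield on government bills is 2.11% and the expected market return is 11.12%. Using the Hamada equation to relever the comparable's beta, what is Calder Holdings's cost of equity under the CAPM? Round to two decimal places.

9.44%

β_L = β_U × [1 + (1 − t)(D/E)] = 0.746 × [1 + (1 − 0.18) × 0.11]
    = 0.746 × [1 + 0.82 × 0.11] = 0.746 × 1.0902 = 0.8133
MRP = 11.12% − 2.11% = 9.01%
E(R) = R_f + β_L × MRP = 2.11% + 0.8133 × 9.01% = 9.44%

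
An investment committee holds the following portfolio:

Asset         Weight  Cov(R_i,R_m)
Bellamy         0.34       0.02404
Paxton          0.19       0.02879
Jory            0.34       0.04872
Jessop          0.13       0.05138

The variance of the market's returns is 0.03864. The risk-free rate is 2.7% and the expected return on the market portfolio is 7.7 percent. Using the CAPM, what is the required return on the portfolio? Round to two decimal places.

β_Bellamy = 0.02404 / 0.03864 = 0.6222
β_Paxton = 0.02879 / 0.03864 = 0.7451
β_Jory = 0.04872 / 0.03864 = 1.2609
β_Jessop = 0.05138 / 0.03864 = 1.3297
β_P = Σ w_i β_i = 0.34×0.6222 + 0.19×0.7451 + 0.34×1.2609 + 0.13×1.3297 = 0.9547
MRP = 7.7% − 2.7% = 5.00%
E(R_P) = R_f + β_P × MRP = 2.7% + 0.9547 × 5.0% = 7.47%

7.47%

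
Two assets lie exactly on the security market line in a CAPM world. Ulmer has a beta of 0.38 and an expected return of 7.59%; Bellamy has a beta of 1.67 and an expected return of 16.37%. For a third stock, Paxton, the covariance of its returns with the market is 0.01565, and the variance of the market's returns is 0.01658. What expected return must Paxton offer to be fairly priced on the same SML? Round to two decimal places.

MRP = (16.37% − 7.59%) / (1.67 − 0.38) = 6.8062%
R_f = 7.59% − 0.38 × 6.8062% = 5.0036%
β_Paxton = Cov / Var(R_m) = 0.01565 / 0.01658 = 0.9439
E(R_Paxton) = R_f + β × MRP = 5.0036% + 0.9439 × 6.8062% = 11.43%

11.43%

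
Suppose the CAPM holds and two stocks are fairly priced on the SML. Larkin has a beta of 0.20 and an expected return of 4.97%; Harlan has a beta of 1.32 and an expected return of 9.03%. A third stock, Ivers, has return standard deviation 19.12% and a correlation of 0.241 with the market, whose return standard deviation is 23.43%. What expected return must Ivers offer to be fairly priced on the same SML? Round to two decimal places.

MRP = (9.03% − 4.97%) / (1.32 − 0.20) = 3.6250%
R_f = 4.97% − 0.20 × 3.6250% = 4.2450%
β_Ivers = ρ·σ_i/σ_m = 0.241 × 19.12 / 23.43 = 0.1967
E(R_Ivers) = R_f + β × MRP = 4.2450% + 0.1967 × 3.6250% = 4.96%

4.96%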